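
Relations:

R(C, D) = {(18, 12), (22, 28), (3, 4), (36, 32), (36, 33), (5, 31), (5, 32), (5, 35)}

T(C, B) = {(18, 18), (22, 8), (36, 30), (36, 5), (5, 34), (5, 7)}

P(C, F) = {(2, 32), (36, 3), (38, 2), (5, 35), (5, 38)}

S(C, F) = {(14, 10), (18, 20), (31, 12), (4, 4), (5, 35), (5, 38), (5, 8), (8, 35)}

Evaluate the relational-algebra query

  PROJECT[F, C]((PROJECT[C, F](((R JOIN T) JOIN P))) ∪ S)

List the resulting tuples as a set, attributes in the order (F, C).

{(10, 14), (12, 31), (20, 18), (3, 36), (35, 5), (35, 8), (38, 5), (4, 4), (8, 5)}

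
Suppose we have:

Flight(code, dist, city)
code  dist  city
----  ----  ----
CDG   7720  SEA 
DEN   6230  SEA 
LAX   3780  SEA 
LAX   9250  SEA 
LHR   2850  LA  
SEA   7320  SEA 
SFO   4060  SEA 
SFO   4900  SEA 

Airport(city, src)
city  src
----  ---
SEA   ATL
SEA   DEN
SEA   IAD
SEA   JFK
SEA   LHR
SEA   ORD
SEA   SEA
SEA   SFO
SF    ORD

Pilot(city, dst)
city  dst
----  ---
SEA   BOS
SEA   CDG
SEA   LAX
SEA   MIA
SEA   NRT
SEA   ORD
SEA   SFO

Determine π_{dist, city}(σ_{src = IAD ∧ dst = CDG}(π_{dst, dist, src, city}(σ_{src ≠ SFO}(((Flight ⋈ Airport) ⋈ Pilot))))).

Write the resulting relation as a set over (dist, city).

{(3780, SEA), (4060, SEA), (4900, SEA), (6230, SEA), (7320, SEA), (7720, SEA), (9250, SEA)}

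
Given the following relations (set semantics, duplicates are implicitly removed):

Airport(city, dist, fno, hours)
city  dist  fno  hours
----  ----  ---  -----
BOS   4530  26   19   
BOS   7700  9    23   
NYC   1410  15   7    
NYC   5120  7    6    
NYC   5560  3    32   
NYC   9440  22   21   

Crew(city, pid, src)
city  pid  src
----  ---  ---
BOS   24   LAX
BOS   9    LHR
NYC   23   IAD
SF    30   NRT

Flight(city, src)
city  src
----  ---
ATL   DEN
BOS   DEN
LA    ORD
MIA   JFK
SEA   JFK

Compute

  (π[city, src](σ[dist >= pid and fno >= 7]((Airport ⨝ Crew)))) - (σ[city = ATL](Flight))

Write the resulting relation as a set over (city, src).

{(BOS, LAX), (BOS, LHR), (NYC, IAD)}

Joining Airport and Crew on city yields {(BOS, 4530, 26, 19, 24, LAX), (BOS, 4530, 26, 19, 9, LHR), (BOS, 7700, 9, 23, 24, LAX), (BOS, 7700, 9, 23, 9, LHR), (NYC, 1410, 15, 7, 23, IAD), (NYC, 5120, 7, 6, 23, IAD), (NYC, 5560, 3, 32, 23, IAD), (NYC, 9440, 22, 21, 23, IAD)}.
Apply σ_{dist >= pid and fno >= 7}; surviving tuples: {(BOS, 4530, 26, 19, 24, LAX), (BOS, 4530, 26, 19, 9, LHR), (BOS, 7700, 9, 23, 24, LAX), (BOS, 7700, 9, 23, 9, LHR), (NYC, 1410, 15, 7, 23, IAD), (NYC, 5120, 7, 6, 23, IAD), (NYC, 9440, 22, 21, 23, IAD)}
π[city, src]: project onto (city, src) (4 duplicate(s) eliminated) → {(BOS, LAX), (BOS, LHR), (NYC, IAD)}
Apply σ_{city = ATL}; surviving tuples: {(ATL, DEN)}
Set difference of the two operands is {(BOS, LAX), (BOS, LHR), (NYC, IAD)}.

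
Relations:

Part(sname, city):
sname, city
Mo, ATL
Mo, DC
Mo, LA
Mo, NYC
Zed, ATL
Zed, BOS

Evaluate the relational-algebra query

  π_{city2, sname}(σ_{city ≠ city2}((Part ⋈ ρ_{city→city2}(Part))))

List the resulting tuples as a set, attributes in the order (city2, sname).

ρ[city→city2]: schema becomes (sname, city2); tuples unchanged.
Joining Part and ρ_{city→city2}(Part) on sname yields {(Mo, ATL, ATL), (Mo, ATL, DC), (Mo, ATL, LA), (Mo, ATL, NYC), (Mo, DC, ATL), (Mo, DC, DC), (Mo, DC, LA), (Mo, DC, NYC), (Mo, LA, ATL), (Mo, LA, DC), (Mo, LA, LA), (Mo, LA, NYC), (Mo, NYC, ATL), (Mo, NYC, DC), (Mo, NYC, LA), (Mo, NYC, NYC), (Zed, ATL, ATL), (Zed, ATL, BOS), (Zed, BOS, ATL), (Zed, BOS, BOS)}.
Selection city ≠ city2: {(Mo, ATL, DC), (Mo, ATL, LA), (Mo, ATL, NYC), (Mo, DC, ATL), (Mo, DC, LA), (Mo, DC, NYC), (Mo, LA, ATL), (Mo, LA, DC), (Mo, LA, NYC), (Mo, NYC, ATL), (Mo, NYC, DC), (Mo, NYC, LA), (Zed, ATL, BOS), (Zed, BOS, ATL)}
π_{city2, sname} gives {(ATL, Mo), (ATL, Zed), (BOS, Zed), (DC, Mo), (LA, Mo), (NYC, Mo)} (8 duplicate(s) eliminated).

{(ATL, Mo), (ATL, Zed), (BOS, Zed), (DC, Mo), (LA, Mo), (NYC, Mo)}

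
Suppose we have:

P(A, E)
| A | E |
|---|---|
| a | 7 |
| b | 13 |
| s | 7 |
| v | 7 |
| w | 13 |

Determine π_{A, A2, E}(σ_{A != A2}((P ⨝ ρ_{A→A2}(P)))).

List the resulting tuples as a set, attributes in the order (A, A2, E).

{(a, s, 7), (a, v, 7), (b, w, 13), (s, a, 7), (s, v, 7), (v, a, 7), (v, s, 7), (w, b, 13)}

ρ[A→A2]: schema becomes (A2, E); tuples unchanged.
Natural join on E: {(a, 7, a), (a, 7, s), (a, 7, v), (b, 13, b), (b, 13, w), (s, 7, a), (s, 7, s), (s, 7, v), (v, 7, a), (v, 7, s), (v, 7, v), (w, 13, b), (w, 13, w)}
Apply σ_{A != A2}; surviving tuples: {(a, 7, s), (a, 7, v), (b, 13, w), (s, 7, a), (s, 7, v), (v, 7, a), (v, 7, s), (w, 13, b)}
π[A, A2, E]: project onto (A, A2, E) → {(a, s, 7), (a, v, 7), (b, w, 13), (s, a, 7), (s, v, 7), (v, a, 7), (v, s, 7), (w, b, 13)}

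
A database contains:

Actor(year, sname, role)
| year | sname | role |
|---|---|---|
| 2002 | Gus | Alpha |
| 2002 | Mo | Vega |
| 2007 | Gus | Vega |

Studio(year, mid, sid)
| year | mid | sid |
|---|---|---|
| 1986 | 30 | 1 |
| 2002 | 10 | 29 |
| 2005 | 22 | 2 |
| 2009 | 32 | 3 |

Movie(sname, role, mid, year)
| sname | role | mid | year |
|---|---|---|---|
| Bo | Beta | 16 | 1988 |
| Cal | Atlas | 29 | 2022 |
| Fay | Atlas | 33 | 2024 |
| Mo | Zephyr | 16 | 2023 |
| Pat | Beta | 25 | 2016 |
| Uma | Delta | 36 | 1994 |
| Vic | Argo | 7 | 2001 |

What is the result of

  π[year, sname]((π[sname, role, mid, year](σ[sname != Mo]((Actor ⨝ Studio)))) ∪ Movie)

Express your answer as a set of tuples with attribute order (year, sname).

{(1988, Bo), (1994, Uma), (2001, Vic), (2002, Gus), (2016, Pat), (2022, Cal), (2023, Mo), (2024, Fay)}

Actor ⋈ Studio (natural join on year): {(2002, Gus, Alpha, 10, 29), (2002, Mo, Vega, 10, 29)}
Apply σ_{sname != Mo}; surviving tuples: {(2002, Gus, Alpha, 10, 29)}
π_{sname, role, mid, year} gives {(Gus, Alpha, 10, 2002)}.
Union: {(Gus, Alpha, 10, 2002)} with {(Bo, Beta, 16, 1988), (Cal, Atlas, 29, 2022), (Fay, Atlas, 33, 2024), (Mo, Zephyr, 16, 2023), (Pat, Beta, 25, 2016), (Uma, Delta, 36, 1994), (Vic, Argo, 7, 2001)} → {(Bo, Beta, 16, 1988), (Cal, Atlas, 29, 2022), (Fay, Atlas, 33, 2024), (Gus, Alpha, 10, 2002), (Mo, Zephyr, 16, 2023), (Pat, Beta, 25, 2016), (Uma, Delta, 36, 1994), (Vic, Argo, 7, 2001)}
π_{year, sname} gives {(1988, Bo), (1994, Uma), (2001, Vic), (2002, Gus), (2016, Pat), (2022, Cal), (2023, Mo), (2024, Fay)}.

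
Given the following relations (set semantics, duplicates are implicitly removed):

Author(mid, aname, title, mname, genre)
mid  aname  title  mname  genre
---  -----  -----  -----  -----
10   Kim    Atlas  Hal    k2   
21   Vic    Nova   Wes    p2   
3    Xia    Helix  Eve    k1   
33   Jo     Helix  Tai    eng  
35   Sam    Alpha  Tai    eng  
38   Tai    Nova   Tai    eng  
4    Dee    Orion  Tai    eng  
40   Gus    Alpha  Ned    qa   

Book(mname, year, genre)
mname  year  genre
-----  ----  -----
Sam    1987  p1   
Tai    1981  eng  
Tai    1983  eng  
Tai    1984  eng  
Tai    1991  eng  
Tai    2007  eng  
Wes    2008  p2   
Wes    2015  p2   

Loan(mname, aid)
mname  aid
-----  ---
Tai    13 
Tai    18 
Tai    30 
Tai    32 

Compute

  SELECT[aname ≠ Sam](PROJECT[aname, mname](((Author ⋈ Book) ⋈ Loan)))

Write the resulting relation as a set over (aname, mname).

{(Dee, Tai), (Jo, Tai), (Tai, Tai)}

Joining Author and Book on mname, genre yields {(21, Vic, Nova, Wes, p2, 2008), (21, Vic, Nova, Wes, p2, 2015), (33, Jo, Helix, Tai, eng, 1981), (33, Jo, Helix, Tai, eng, 1983), (33, Jo, Helix, Tai, eng, 1984), (33, Jo, Helix, Tai, eng, 1991), (33, Jo, Helix, Tai, eng, 2007), (35, Sam, Alpha, Tai, eng, 1981), (35, Sam, Alpha, Tai, eng, 1983), (35, Sam, Alpha, Tai, eng, 1984), (35, Sam, Alpha, Tai, eng, 1991), (35, Sam, Alpha, Tai, eng, 2007), (38, Tai, Nova, Tai, eng, 1981), (38, Tai, Nova, Tai, eng, 1983), (38, Tai, Nova, Tai, eng, 1984), (38, Tai, Nova, Tai, eng, 1991), (38, Tai, Nova, Tai, eng, 2007), (4, Dee, Orion, Tai, eng, 1981), (4, Dee, Orion, Tai, eng, 1983), (4, Dee, Orion, Tai, eng, 1984), (4, Dee, Orion, Tai, eng, 1991), (4, Dee, Orion, Tai, eng, 2007)}.
Joining (Author ⋈ Book) and Loan on mname yields {(33, Jo, Helix, Tai, eng, 1981, 13), (33, Jo, Helix, Tai, eng, 1981, 18), (33, Jo, Helix, Tai, eng, 1981, 30), (33, Jo, Helix, Tai, eng, 1981, 32), (33, Jo, Helix, Tai, eng, 1983, 13), (33, Jo, Helix, Tai, eng, 1983, 18), (33, Jo, Helix, Tai, eng, 1983, 30), (33, Jo, Helix, Tai, eng, 1983, 32), (33, Jo, Helix, Tai, eng, 1984, 13), (33, Jo, Helix, Tai, eng, 1984, 18), (33, Jo, Helix, Tai, eng, 1984, 30), (33, Jo, Helix, Tai, eng, 1984, 32), (33, Jo, Helix, Tai, eng, 1991, 13), (33, Jo, Helix, Tai, eng, 1991, 18), (33, Jo, Helix, Tai, eng, 1991, 30), (33, Jo, Helix, Tai, eng, 1991, 32), (33, Jo, Helix, Tai, eng, 2007, 13), (33, Jo, Helix, Tai, eng, 2007, 18), (33, Jo, Helix, Tai, eng, 2007, 30), (33, Jo, Helix, Tai, eng, 2007, 32), (35, Sam, Alpha, Tai, eng, 1981, 13), (35, Sam, Alpha, Tai, eng, 1981, 18), (35, Sam, Alpha, Tai, eng, 1981, 30), (35, Sam, Alpha, Tai, eng, 1981, 32), (35, Sam, Alpha, Tai, eng, 1983, 13), (35, Sam, Alpha, Tai, eng, 1983, 18), (35, Sam, Alpha, Tai, eng, 1983, 30), (35, Sam, Alpha, Tai, eng, 1983, 32), (35, Sam, Alpha, Tai, eng, 1984, 13), (35, Sam, Alpha, Tai, eng, 1984, 18), (35, Sam, Alpha, Tai, eng, 1984, 30), (35, Sam, Alpha, Tai, eng, 1984, 32), (35, Sam, Alpha, Tai, eng, 1991, 13), (35, Sam, Alpha, Tai, eng, 1991, 18), (35, Sam, Alpha, Tai, eng, 1991, 30), (35, Sam, Alpha, Tai, eng, 1991, 32), (35, Sam, Alpha, Tai, eng, 2007, 13), (35, Sam, Alpha, Tai, eng, 2007, 18), (35, Sam, Alpha, Tai, eng, 2007, 30), (35, Sam, Alpha, Tai, eng, 2007, 32), (38, Tai, Nova, Tai, eng, 1981, 13), (38, Tai, Nova, Tai, eng, 1981, 18), (38, Tai, Nova, Tai, eng, 1981, 30), (38, Tai, Nova, Tai, eng, 1981, 32), (38, Tai, Nova, Tai, eng, 1983, 13), (38, Tai, Nova, Tai, eng, 1983, 18), (38, Tai, Nova, Tai, eng, 1983, 30), (38, Tai, Nova, Tai, eng, 1983, 32), (38, Tai, Nova, Tai, eng, 1984, 13), (38, Tai, Nova, Tai, eng, 1984, 18), (38, Tai, Nova, Tai, eng, 1984, 30), (38, Tai, Nova, Tai, eng, 1984, 32), (38, Tai, Nova, Tai, eng, 1991, 13), (38, Tai, Nova, Tai, eng, 1991, 18), (38, Tai, Nova, Tai, eng, 1991, 30), (38, Tai, Nova, Tai, eng, 1991, 32), (38, Tai, Nova, Tai, eng, 2007, 13), (38, Tai, Nova, Tai, eng, 2007, 18), (38, Tai, Nova, Tai, eng, 2007, 30), (38, Tai, Nova, Tai, eng, 2007, 32), (4, Dee, Orion, Tai, eng, 1981, 13), (4, Dee, Orion, Tai, eng, 1981, 18), (4, Dee, Orion, Tai, eng, 1981, 30), (4, Dee, Orion, Tai, eng, 1981, 32), (4, Dee, Orion, Tai, eng, 1983, 13), (4, Dee, Orion, Tai, eng, 1983, 18), (4, Dee, Orion, Tai, eng, 1983, 30), (4, Dee, Orion, Tai, eng, 1983, 32), (4, Dee, Orion, Tai, eng, 1984, 13), (4, Dee, Orion, Tai, eng, 1984, 18), (4, Dee, Orion, Tai, eng, 1984, 30), (4, Dee, Orion, Tai, eng, 1984, 32), (4, Dee, Orion, Tai, eng, 1991, 13), (4, Dee, Orion, Tai, eng, 1991, 18), (4, Dee, Orion, Tai, eng, 1991, 30), (4, Dee, Orion, Tai, eng, 1991, 32), (4, Dee, Orion, Tai, eng, 2007, 13), (4, Dee, Orion, Tai, eng, 2007, 18), (4, Dee, Orion, Tai, eng, 2007, 30), (4, Dee, Orion, Tai, eng, 2007, 32)}.
π[aname, mname]: project onto (aname, mname) (76 duplicate(s) eliminated) → {(Dee, Tai), (Jo, Tai), (Sam, Tai), (Tai, Tai)}
σ[aname ≠ Sam]: keep tuples satisfying aname ≠ Sam → {(Dee, Tai), (Jo, Tai), (Tai, Tai)}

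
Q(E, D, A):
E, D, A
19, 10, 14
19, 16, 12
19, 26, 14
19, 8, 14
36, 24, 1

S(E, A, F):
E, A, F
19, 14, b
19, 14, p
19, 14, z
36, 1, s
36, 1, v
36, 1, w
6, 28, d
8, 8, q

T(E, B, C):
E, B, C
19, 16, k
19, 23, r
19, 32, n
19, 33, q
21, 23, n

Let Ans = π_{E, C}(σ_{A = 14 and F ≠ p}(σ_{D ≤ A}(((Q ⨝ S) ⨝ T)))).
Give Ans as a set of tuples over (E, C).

{(19, k), (19, n), (19, q), (19, r)}

Q ⋈ S (natural join on E, A): {(19, 10, 14, b), (19, 10, 14, p), (19, 10, 14, z), (19, 26, 14, b), (19, 26, 14, p), (19, 26, 14, z), (19, 8, 14, b), (19, 8, 14, p), (19, 8, 14, z), (36, 24, 1, s), (36, 24, 1, v), (36, 24, 1, w)}
(Q ⨝ S) ⋈ T (natural join on E): {(19, 10, 14, b, 16, k), (19, 10, 14, b, 23, r), (19, 10, 14, b, 32, n), (19, 10, 14, b, 33, q), (19, 10, 14, p, 16, k), (19, 10, 14, p, 23, r), (19, 10, 14, p, 32, n), (19, 10, 14, p, 33, q), (19, 10, 14, z, 16, k), (19, 10, 14, z, 23, r), (19, 10, 14, z, 32, n), (19, 10, 14, z, 33, q), (19, 26, 14, b, 16, k), (19, 26, 14, b, 23, r), (19, 26, 14, b, 32, n), (19, 26, 14, b, 33, q), (19, 26, 14, p, 16, k), (19, 26, 14, p, 23, r), (19, 26, 14, p, 32, n), (19, 26, 14, p, 33, q), (19, 26, 14, z, 16, k), (19, 26, 14, z, 23, r), (19, 26, 14, z, 32, n), (19, 26, 14, z, 33, q), (19, 8, 14, b, 16, k), (19, 8, 14, b, 23, r), (19, 8, 14, b, 32, n), (19, 8, 14, b, 33, q), (19, 8, 14, p, 16, k), (19, 8, 14, p, 23, r), (19, 8, 14, p, 32, n), (19, 8, 14, p, 33, q), (19, 8, 14, z, 16, k), (19, 8, 14, z, 23, r), (19, 8, 14, z, 32, n), (19, 8, 14, z, 33, q)}
Selection D ≤ A: {(19, 10, 14, b, 16, k), (19, 10, 14, b, 23, r), (19, 10, 14, b, 32, n), (19, 10, 14, b, 33, q), (19, 10, 14, p, 16, k), (19, 10, 14, p, 23, r), (19, 10, 14, p, 32, n), (19, 10, 14, p, 33, q), (19, 10, 14, z, 16, k), (19, 10, 14, z, 23, r), (19, 10, 14, z, 32, n), (19, 10, 14, z, 33, q), (19, 8, 14, b, 16, k), (19, 8, 14, b, 23, r), (19, 8, 14, b, 32, n), (19, 8, 14, b, 33, q), (19, 8, 14, p, 16, k), (19, 8, 14, p, 23, r), (19, 8, 14, p, 32, n), (19, 8, 14, p, 33, q), (19, 8, 14, z, 16, k), (19, 8, 14, z, 23, r), (19, 8, 14, z, 32, n), (19, 8, 14, z, 33, q)}
Selection A = 14 and F ≠ p: {(19, 10, 14, b, 16, k), (19, 10, 14, b, 23, r), (19, 10, 14, b, 32, n), (19, 10, 14, b, 33, q), (19, 10, 14, z, 16, k), (19, 10, 14, z, 23, r), (19, 10, 14, z, 32, n), (19, 10, 14, z, 33, q), (19, 8, 14, b, 16, k), (19, 8, 14, b, 23, r), (19, 8, 14, b, 32, n), (19, 8, 14, b, 33, q), (19, 8, 14, z, 16, k), (19, 8, 14, z, 23, r), (19, 8, 14, z, 32, n), (19, 8, 14, z, 33, q)}
Projecting to E, C (12 duplicate(s) eliminated): {(19, k), (19, n), (19, q), (19, r)}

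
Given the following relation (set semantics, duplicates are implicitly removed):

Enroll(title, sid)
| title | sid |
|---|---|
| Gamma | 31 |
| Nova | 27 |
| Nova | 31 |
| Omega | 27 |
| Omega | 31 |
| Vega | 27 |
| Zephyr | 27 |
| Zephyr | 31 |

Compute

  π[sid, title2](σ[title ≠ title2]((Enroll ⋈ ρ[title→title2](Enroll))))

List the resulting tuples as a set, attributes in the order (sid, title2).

ρ[title→title2]: schema becomes (title2, sid); tuples unchanged.
Enroll ⋈ ρ[title→title2](Enroll) (natural join on sid): {(Gamma, 31, Gamma), (Gamma, 31, Nova), (Gamma, 31, Omega), (Gamma, 31, Zephyr), (Nova, 27, Nova), (Nova, 27, Omega), (Nova, 27, Vega), (Nova, 27, Zephyr), (Nova, 31, Gamma), (Nova, 31, Nova), (Nova, 31, Omega), (Nova, 31, Zephyr), (Omega, 27, Nova), (Omega, 27, Omega), (Omega, 27, Vega), (Omega, 27, Zephyr), (Omega, 31, Gamma), (Omega, 31, Nova), (Omega, 31, Omega), (Omega, 31, Zephyr), (Vega, 27, Nova), (Vega, 27, Omega), (Vega, 27, Vega), (Vega, 27, Zephyr), (Zephyr, 27, Nova), (Zephyr, 27, Omega), (Zephyr, 27, Vega), (Zephyr, 27, Zephyr), (Zephyr, 31, Gamma), (Zephyr, 31, Nova), (Zephyr, 31, Omega), (Zephyr, 31, Zephyr)}
Filtering on title ≠ title2 leaves {(Gamma, 31, Nova), (Gamma, 31, Omega), (Gamma, 31, Zephyr), (Nova, 27, Omega), (Nova, 27, Vega), (Nova, 27, Zephyr), (Nova, 31, Gamma), (Nova, 31, Omega), (Nova, 31, Zephyr), (Omega, 27, Nova), (Omega, 27, Vega), (Omega, 27, Zephyr), (Omega, 31, Gamma), (Omega, 31, Nova), (Omega, 31, Zephyr), (Vega, 27, Nova), (Vega, 27, Omega), (Vega, 27, Zephyr), (Zephyr, 27, Nova), (Zephyr, 27, Omega), (Zephyr, 27, Vega), (Zephyr, 31, Gamma), (Zephyr, 31, Nova), (Zephyr, 31, Omega)}.
π[sid, title2]: project onto (sid, title2) (16 duplicate(s) eliminated) → {(27, Nova), (27, Omega), (27, Vega), (27, Zephyr), (31, Gamma), (31, Nova), (31, Omega), (31, Zephyr)}

{(27, Nova), (27, Omega), (27, Vega), (27, Zephyr), (31, Gamma), (31, Nova), (31, Omega), (31, Zephyr)}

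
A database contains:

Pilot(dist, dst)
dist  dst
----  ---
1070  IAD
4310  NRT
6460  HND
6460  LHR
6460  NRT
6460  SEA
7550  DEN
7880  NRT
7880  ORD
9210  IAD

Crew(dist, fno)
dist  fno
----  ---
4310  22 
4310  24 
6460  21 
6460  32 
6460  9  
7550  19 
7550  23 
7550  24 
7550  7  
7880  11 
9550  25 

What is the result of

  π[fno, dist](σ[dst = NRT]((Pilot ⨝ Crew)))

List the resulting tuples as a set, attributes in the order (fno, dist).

Pilot ⋈ Crew (natural join on dist): {(4310, NRT, 22), (4310, NRT, 24), (6460, HND, 21), (6460, HND, 32), (6460, HND, 9), (6460, LHR, 21), (6460, LHR, 32), (6460, LHR, 9), (6460, NRT, 21), (6460, NRT, 32), (6460, NRT, 9), (6460, SEA, 21), (6460, SEA, 32), (6460, SEA, 9), (7550, DEN, 19), (7550, DEN, 23), (7550, DEN, 24), (7550, DEN, 7), (7880, NRT, 11), (7880, ORD, 11)}
σ[dst = NRT]: keep tuples satisfying dst = NRT → {(4310, NRT, 22), (4310, NRT, 24), (6460, NRT, 21), (6460, NRT, 32), (6460, NRT, 9), (7880, NRT, 11)}
Keep only column(s) fno, dist: {(11, 7880), (21, 6460), (22, 4310), (24, 4310), (32, 6460), (9, 6460)}

{(11, 7880), (21, 6460), (22, 4310), (24, 4310), (32, 6460), (9, 6460)}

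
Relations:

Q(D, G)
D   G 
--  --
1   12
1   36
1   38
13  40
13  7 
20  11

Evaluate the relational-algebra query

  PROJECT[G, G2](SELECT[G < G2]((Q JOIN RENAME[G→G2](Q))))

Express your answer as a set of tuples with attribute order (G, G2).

{(12, 36), (12, 38), (36, 38), (7, 40)}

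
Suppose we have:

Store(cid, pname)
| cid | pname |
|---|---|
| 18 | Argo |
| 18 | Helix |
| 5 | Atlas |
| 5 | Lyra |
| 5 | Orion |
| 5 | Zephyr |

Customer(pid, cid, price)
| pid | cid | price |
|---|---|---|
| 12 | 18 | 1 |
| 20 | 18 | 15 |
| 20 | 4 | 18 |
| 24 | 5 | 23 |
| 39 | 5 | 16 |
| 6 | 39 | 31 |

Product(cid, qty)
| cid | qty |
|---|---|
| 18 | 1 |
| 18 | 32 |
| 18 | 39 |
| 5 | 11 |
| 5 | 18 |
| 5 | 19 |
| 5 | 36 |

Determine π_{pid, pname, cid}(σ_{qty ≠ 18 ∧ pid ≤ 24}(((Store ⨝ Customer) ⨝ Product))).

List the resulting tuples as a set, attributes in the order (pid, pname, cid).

Natural join on cid: {(18, Argo, 12, 1), (18, Argo, 20, 15), (18, Helix, 12, 1), (18, Helix, 20, 15), (5, Atlas, 24, 23), (5, Atlas, 39, 16), (5, Lyra, 24, 23), (5, Lyra, 39, 16), (5, Orion, 24, 23), (5, Orion, 39, 16), (5, Zephyr, 24, 23), (5, Zephyr, 39, 16)}
Natural join on cid: {(18, Argo, 12, 1, 1), (18, Argo, 12, 1, 32), (18, Argo, 12, 1, 39), (18, Argo, 20, 15, 1), (18, Argo, 20, 15, 32), (18, Argo, 20, 15, 39), (18, Helix, 12, 1, 1), (18, Helix, 12, 1, 32), (18, Helix, 12, 1, 39), (18, Helix, 20, 15, 1), (18, Helix, 20, 15, 32), (18, Helix, 20, 15, 39), (5, Atlas, 24, 23, 11), (5, Atlas, 24, 23, 18), (5, Atlas, 24, 23, 19), (5, Atlas, 24, 23, 36), (5, Atlas, 39, 16, 11), (5, Atlas, 39, 16, 18), (5, Atlas, 39, 16, 19), (5, Atlas, 39, 16, 36), (5, Lyra, 24, 23, 11), (5, Lyra, 24, 23, 18), (5, Lyra, 24, 23, 19), (5, Lyra, 24, 23, 36), (5, Lyra, 39, 16, 11), (5, Lyra, 39, 16, 18), (5, Lyra, 39, 16, 19), (5, Lyra, 39, 16, 36), (5, Orion, 24, 23, 11), (5, Orion, 24, 23, 18), (5, Orion, 24, 23, 19), (5, Orion, 24, 23, 36), (5, Orion, 39, 16, 11), (5, Orion, 39, 16, 18), (5, Orion, 39, 16, 19), (5, Orion, 39, 16, 36), (5, Zephyr, 24, 23, 11), (5, Zephyr, 24, 23, 18), (5, Zephyr, 24, 23, 19), (5, Zephyr, 24, 23, 36), (5, Zephyr, 39, 16, 11), (5, Zephyr, 39, 16, 18), (5, Zephyr, 39, 16, 19), (5, Zephyr, 39, 16, 36)}
Selection qty ≠ 18 ∧ pid ≤ 24: {(18, Argo, 12, 1, 1), (18, Argo, 12, 1, 32), (18, Argo, 12, 1, 39), (18, Argo, 20, 15, 1), (18, Argo, 20, 15, 32), (18, Argo, 20, 15, 39), (18, Helix, 12, 1, 1), (18, Helix, 12, 1, 32), (18, Helix, 12, 1, 39), (18, Helix, 20, 15, 1), (18, Helix, 20, 15, 32), (18, Helix, 20, 15, 39), (5, Atlas, 24, 23, 11), (5, Atlas, 24, 23, 19), (5, Atlas, 24, 23, 36), (5, Lyra, 24, 23, 11), (5, Lyra, 24, 23, 19), (5, Lyra, 24, 23, 36), (5, Orion, 24, 23, 11), (5, Orion, 24, 23, 19), (5, Orion, 24, 23, 36), (5, Zephyr, 24, 23, 11), (5, Zephyr, 24, 23, 19), (5, Zephyr, 24, 23, 36)}
Keep only column(s) pid, pname, cid (16 duplicate(s) eliminated): {(12, Argo, 18), (12, Helix, 18), (20, Argo, 18), (20, Helix, 18), (24, Atlas, 5), (24, Lyra, 5), (24, Orion, 5), (24, Zephyr, 5)}

{(12, Argo, 18), (12, Helix, 18), (20, Argo, 18), (20, Helix, 18), (24, Atlas, 5), (24, Lyra, 5), (24, Orion, 5), (24, Zephyr, 5)}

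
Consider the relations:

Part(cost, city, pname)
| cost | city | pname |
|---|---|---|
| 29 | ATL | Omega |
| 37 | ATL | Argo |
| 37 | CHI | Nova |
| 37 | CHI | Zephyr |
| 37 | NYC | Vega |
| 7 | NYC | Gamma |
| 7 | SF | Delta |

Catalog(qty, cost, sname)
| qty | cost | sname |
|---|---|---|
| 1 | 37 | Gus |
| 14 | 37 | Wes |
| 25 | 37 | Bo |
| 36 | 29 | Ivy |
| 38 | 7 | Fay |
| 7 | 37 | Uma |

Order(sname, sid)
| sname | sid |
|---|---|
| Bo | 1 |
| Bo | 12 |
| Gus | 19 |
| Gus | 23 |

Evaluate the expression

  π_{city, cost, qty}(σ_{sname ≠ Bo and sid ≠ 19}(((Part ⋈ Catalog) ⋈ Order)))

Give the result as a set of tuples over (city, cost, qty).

{(ATL, 37, 1), (CHI, 37, 1), (NYC, 37, 1)}

Natural join on cost: {(29, ATL, Omega, 36, Ivy), (37, ATL, Argo, 1, Gus), (37, ATL, Argo, 14, Wes), (37, ATL, Argo, 25, Bo), (37, ATL, Argo, 7, Uma), (37, CHI, Nova, 1, Gus), (37, CHI, Nova, 14, Wes), (37, CHI, Nova, 25, Bo), (37, CHI, Nova, 7, Uma), (37, CHI, Zephyr, 1, Gus), (37, CHI, Zephyr, 14, Wes), (37, CHI, Zephyr, 25, Bo), (37, CHI, Zephyr, 7, Uma), (37, NYC, Vega, 1, Gus), (37, NYC, Vega, 14, Wes), (37, NYC, Vega, 25, Bo), (37, NYC, Vega, 7, Uma), (7, NYC, Gamma, 38, Fay), (7, SF, Delta, 38, Fay)}
Natural join on sname: {(37, ATL, Argo, 1, Gus, 19), (37, ATL, Argo, 1, Gus, 23), (37, ATL, Argo, 25, Bo, 1), (37, ATL, Argo, 25, Bo, 12), (37, CHI, Nova, 1, Gus, 19), (37, CHI, Nova, 1, Gus, 23), (37, CHI, Nova, 25, Bo, 1), (37, CHI, Nova, 25, Bo, 12), (37, CHI, Zephyr, 1, Gus, 19), (37, CHI, Zephyr, 1, Gus, 23), (37, CHI, Zephyr, 25, Bo, 1), (37, CHI, Zephyr, 25, Bo, 12), (37, NYC, Vega, 1, Gus, 19), (37, NYC, Vega, 1, Gus, 23), (37, NYC, Vega, 25, Bo, 1), (37, NYC, Vega, 25, Bo, 12)}
Apply σ_{sname ≠ Bo and sid ≠ 19}; surviving tuples: {(37, ATL, Argo, 1, Gus, 23), (37, CHI, Nova, 1, Gus, 23), (37, CHI, Zephyr, 1, Gus, 23), (37, NYC, Vega, 1, Gus, 23)}
Keep only column(s) city, cost, qty (1 duplicate(s) eliminated): {(ATL, 37, 1), (CHI, 37, 1), (NYC, 37, 1)}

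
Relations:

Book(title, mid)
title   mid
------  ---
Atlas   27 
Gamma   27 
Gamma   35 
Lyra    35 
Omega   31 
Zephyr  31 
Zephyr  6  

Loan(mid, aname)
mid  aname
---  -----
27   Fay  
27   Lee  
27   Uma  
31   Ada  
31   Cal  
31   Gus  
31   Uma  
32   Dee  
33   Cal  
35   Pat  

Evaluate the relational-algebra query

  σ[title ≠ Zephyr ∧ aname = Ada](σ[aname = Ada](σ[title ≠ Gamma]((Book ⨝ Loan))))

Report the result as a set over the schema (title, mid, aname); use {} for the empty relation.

Book ⋈ Loan (natural join on mid): {(Atlas, 27, Fay), (Atlas, 27, Lee), (Atlas, 27, Uma), (Gamma, 27, Fay), (Gamma, 27, Lee), (Gamma, 27, Uma), (Gamma, 35, Pat), (Lyra, 35, Pat), (Omega, 31, Ada), (Omega, 31, Cal), (Omega, 31, Gus), (Omega, 31, Uma), (Zephyr, 31, Ada), (Zephyr, 31, Cal), (Zephyr, 31, Gus), (Zephyr, 31, Uma)}
Apply σ_{title ≠ Gamma}; surviving tuples: {(Atlas, 27, Fay), (Atlas, 27, Lee), (Atlas, 27, Uma), (Lyra, 35, Pat), (Omega, 31, Ada), (Omega, 31, Cal), (Omega, 31, Gus), (Omega, 31, Uma), (Zephyr, 31, Ada), (Zephyr, 31, Cal), (Zephyr, 31, Gus), (Zephyr, 31, Uma)}
Apply σ_{aname = Ada}; surviving tuples: {(Omega, 31, Ada), (Zephyr, 31, Ada)}
Apply σ_{title ≠ Zephyr ∧ aname = Ada}; surviving tuples: {(Omega, 31, Ada)}

{(Omega, 31, Ada)}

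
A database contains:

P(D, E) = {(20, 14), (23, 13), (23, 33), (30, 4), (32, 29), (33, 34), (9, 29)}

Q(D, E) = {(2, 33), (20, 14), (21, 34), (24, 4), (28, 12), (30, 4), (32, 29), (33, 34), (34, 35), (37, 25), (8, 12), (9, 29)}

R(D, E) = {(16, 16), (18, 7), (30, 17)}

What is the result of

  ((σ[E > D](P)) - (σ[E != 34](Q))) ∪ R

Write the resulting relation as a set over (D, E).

{(16, 16), (18, 7), (23, 33), (30, 17), (33, 34)}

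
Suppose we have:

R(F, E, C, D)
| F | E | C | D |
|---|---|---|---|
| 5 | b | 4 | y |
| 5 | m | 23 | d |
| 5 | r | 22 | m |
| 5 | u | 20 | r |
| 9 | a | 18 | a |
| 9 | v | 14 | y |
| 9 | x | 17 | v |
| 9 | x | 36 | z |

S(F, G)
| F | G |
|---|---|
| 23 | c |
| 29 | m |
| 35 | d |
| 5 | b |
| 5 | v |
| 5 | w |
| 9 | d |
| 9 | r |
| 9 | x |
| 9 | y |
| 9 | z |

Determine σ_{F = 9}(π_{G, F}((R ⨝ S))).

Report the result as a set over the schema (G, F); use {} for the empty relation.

R ⋈ S (natural join on F): {(5, b, 4, y, b), (5, b, 4, y, v), (5, b, 4, y, w), (5, m, 23, d, b), (5, m, 23, d, v), (5, m, 23, d, w), (5, r, 22, m, b), (5, r, 22, m, v), (5, r, 22, m, w), (5, u, 20, r, b), (5, u, 20, r, v), (5, u, 20, r, w), (9, a, 18, a, d), (9, a, 18, a, r), (9, a, 18, a, x), (9, a, 18, a, y), (9, a, 18, a, z), (9, v, 14, y, d), (9, v, 14, y, r), (9, v, 14, y, x), (9, v, 14, y, y), (9, v, 14, y, z), (9, x, 17, v, d), (9, x, 17, v, r), (9, x, 17, v, x), (9, x, 17, v, y), (9, x, 17, v, z), (9, x, 36, z, d), (9, x, 36, z, r), (9, x, 36, z, x), (9, x, 36, z, y), (9, x, 36, z, z)}
π[G, F]: project onto (G, F) (24 duplicate(s) eliminated) → {(b, 5), (d, 9), (r, 9), (v, 5), (w, 5), (x, 9), (y, 9), (z, 9)}
Selection F = 9: {(d, 9), (r, 9), (x, 9), (y, 9), (z, 9)}

{(d, 9), (r, 9), (x, 9), (y, 9), (z, 9)}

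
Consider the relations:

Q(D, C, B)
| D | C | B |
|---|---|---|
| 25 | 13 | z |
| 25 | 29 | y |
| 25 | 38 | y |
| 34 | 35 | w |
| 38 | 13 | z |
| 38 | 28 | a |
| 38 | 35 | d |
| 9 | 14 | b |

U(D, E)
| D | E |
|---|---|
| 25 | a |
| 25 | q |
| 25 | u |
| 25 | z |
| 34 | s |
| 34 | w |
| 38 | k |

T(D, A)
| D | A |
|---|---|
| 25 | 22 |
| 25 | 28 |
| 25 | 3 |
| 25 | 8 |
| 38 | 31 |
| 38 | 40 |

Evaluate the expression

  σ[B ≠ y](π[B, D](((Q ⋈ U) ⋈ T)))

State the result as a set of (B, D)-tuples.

{(a, 38), (d, 38), (z, 25), (z, 38)}

Q ⋈ U (natural join on D): {(25, 13, z, a), (25, 13, z, q), (25, 13, z, u), (25, 13, z, z), (25, 29, y, a), (25, 29, y, q), (25, 29, y, u), (25, 29, y, z), (25, 38, y, a), (25, 38, y, q), (25, 38, y, u), (25, 38, y, z), (34, 35, w, s), (34, 35, w, w), (38, 13, z, k), (38, 28, a, k), (38, 35, d, k)}
(Q ⋈ U) ⋈ T (natural join on D): {(25, 13, z, a, 22), (25, 13, z, a, 28), (25, 13, z, a, 3), (25, 13, z, a, 8), (25, 13, z, q, 22), (25, 13, z, q, 28), (25, 13, z, q, 3), (25, 13, z, q, 8), (25, 13, z, u, 22), (25, 13, z, u, 28), (25, 13, z, u, 3), (25, 13, z, u, 8), (25, 13, z, z, 22), (25, 13, z, z, 28), (25, 13, z, z, 3), (25, 13, z, z, 8), (25, 29, y, a, 22), (25, 29, y, a, 28), (25, 29, y, a, 3), (25, 29, y, a, 8), (25, 29, y, q, 22), (25, 29, y, q, 28), (25, 29, y, q, 3), (25, 29, y, q, 8), (25, 29, y, u, 22), (25, 29, y, u, 28), (25, 29, y, u, 3), (25, 29, y, u, 8), (25, 29, y, z, 22), (25, 29, y, z, 28), (25, 29, y, z, 3), (25, 29, y, z, 8), (25, 38, y, a, 22), (25, 38, y, a, 28), (25, 38, y, a, 3), (25, 38, y, a, 8), (25, 38, y, q, 22), (25, 38, y, q, 28), (25, 38, y, q, 3), (25, 38, y, q, 8), (25, 38, y, u, 22), (25, 38, y, u, 28), (25, 38, y, u, 3), (25, 38, y, u, 8), (25, 38, y, z, 22), (25, 38, y, z, 28), (25, 38, y, z, 3), (25, 38, y, z, 8), (38, 13, z, k, 31), (38, 13, z, k, 40), (38, 28, a, k, 31), (38, 28, a, k, 40), (38, 35, d, k, 31), (38, 35, d, k, 40)}
Projecting to B, D (49 duplicate(s) eliminated): {(a, 38), (d, 38), (y, 25), (z, 25), (z, 38)}
Selection B ≠ y: {(a, 38), (d, 38), (z, 25), (z, 38)}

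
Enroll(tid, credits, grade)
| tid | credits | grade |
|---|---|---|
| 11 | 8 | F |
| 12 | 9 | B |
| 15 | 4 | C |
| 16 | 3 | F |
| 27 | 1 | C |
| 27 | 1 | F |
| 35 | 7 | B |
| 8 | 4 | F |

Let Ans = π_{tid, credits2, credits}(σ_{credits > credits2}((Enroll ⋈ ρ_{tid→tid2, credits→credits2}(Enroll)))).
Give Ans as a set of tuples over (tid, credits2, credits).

{(11, 1, 8), (11, 3, 8), (11, 4, 8), (12, 7, 9), (15, 1, 4), (16, 1, 3), (8, 1, 4), (8, 3, 4)}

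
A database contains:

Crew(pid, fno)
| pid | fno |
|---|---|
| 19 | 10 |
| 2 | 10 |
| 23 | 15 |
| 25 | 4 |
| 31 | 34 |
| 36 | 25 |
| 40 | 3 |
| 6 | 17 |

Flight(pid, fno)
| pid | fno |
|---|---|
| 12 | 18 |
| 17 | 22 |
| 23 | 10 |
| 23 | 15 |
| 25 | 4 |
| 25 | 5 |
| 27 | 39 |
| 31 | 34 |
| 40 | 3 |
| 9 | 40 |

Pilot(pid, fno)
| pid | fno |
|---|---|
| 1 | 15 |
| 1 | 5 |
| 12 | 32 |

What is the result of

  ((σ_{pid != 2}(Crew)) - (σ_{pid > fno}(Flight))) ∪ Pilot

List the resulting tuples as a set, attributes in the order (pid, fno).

{(1, 15), (1, 5), (12, 32), (19, 10), (31, 34), (36, 25), (6, 17)}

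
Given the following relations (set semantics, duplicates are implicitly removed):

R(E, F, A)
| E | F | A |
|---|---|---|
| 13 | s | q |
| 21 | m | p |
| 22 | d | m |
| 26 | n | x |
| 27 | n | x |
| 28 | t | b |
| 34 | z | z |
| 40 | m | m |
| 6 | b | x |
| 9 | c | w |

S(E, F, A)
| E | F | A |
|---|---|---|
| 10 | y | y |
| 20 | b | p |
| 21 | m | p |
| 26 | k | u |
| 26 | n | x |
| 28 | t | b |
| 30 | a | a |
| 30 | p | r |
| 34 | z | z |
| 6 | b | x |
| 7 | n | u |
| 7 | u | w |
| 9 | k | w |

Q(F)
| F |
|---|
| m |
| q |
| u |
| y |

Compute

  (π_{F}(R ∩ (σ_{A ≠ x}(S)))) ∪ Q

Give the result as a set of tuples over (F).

{m, q, t, u, y, z}

Filtering on A ≠ x leaves {(10, y, y), (20, b, p), (21, m, p), (26, k, u), (28, t, b), (30, a, a), (30, p, r), (34, z, z), (7, n, u), (7, u, w), (9, k, w)}.
Intersection: {(13, s, q), (21, m, p), (22, d, m), (26, n, x), (27, n, x), (28, t, b), (34, z, z), (40, m, m), (6, b, x), (9, c, w)} with {(10, y, y), (20, b, p), (21, m, p), (26, k, u), (28, t, b), (30, a, a), (30, p, r), (34, z, z), (7, n, u), (7, u, w), (9, k, w)} → {(21, m, p), (28, t, b), (34, z, z)}
Projecting to F: {m, t, z}
Union: {m, t, z} with {m, q, u, y} → {m, q, t, u, y, z}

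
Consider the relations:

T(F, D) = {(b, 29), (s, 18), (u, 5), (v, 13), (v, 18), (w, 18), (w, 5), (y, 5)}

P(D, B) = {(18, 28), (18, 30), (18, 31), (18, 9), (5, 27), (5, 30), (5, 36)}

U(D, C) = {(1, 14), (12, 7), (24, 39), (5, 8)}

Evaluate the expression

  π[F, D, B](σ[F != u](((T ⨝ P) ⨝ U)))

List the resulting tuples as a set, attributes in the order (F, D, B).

{(w, 5, 27), (w, 5, 30), (w, 5, 36), (y, 5, 27), (y, 5, 30), (y, 5, 36)}

T ⋈ P (natural join on D): {(s, 18, 28), (s, 18, 30), (s, 18, 31), (s, 18, 9), (u, 5, 27), (u, 5, 30), (u, 5, 36), (v, 18, 28), (v, 18, 30), (v, 18, 31), (v, 18, 9), (w, 18, 28), (w, 18, 30), (w, 18, 31), (w, 18, 9), (w, 5, 27), (w, 5, 30), (w, 5, 36), (y, 5, 27), (y, 5, 30), (y, 5, 36)}
(T ⨝ P) ⋈ U (natural join on D): {(u, 5, 27, 8), (u, 5, 30, 8), (u, 5, 36, 8), (w, 5, 27, 8), (w, 5, 30, 8), (w, 5, 36, 8), (y, 5, 27, 8), (y, 5, 30, 8), (y, 5, 36, 8)}
σ[F != u]: keep tuples satisfying F != u → {(w, 5, 27, 8), (w, 5, 30, 8), (w, 5, 36, 8), (y, 5, 27, 8), (y, 5, 30, 8), (y, 5, 36, 8)}
Projecting to F, D, B: {(w, 5, 27), (w, 5, 30), (w, 5, 36), (y, 5, 27), (y, 5, 30), (y, 5, 36)}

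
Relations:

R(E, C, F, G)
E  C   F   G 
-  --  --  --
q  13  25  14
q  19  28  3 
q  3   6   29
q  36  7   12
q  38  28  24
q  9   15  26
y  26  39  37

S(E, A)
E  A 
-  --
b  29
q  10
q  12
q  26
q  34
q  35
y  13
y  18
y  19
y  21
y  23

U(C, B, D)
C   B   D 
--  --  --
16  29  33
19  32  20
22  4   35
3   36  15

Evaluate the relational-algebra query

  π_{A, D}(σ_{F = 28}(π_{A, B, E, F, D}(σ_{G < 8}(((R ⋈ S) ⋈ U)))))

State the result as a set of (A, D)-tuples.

Joining R and S on E yields {(q, 13, 25, 14, 10), (q, 13, 25, 14, 12), (q, 13, 25, 14, 26), (q, 13, 25, 14, 34), (q, 13, 25, 14, 35), (q, 19, 28, 3, 10), (q, 19, 28, 3, 12), (q, 19, 28, 3, 26), (q, 19, 28, 3, 34), (q, 19, 28, 3, 35), (q, 3, 6, 29, 10), (q, 3, 6, 29, 12), (q, 3, 6, 29, 26), (q, 3, 6, 29, 34), (q, 3, 6, 29, 35), (q, 36, 7, 12, 10), (q, 36, 7, 12, 12), (q, 36, 7, 12, 26), (q, 36, 7, 12, 34), (q, 36, 7, 12, 35), (q, 38, 28, 24, 10), (q, 38, 28, 24, 12), (q, 38, 28, 24, 26), (q, 38, 28, 24, 34), (q, 38, 28, 24, 35), (q, 9, 15, 26, 10), (q, 9, 15, 26, 12), (q, 9, 15, 26, 26), (q, 9, 15, 26, 34), (q, 9, 15, 26, 35), (y, 26, 39, 37, 13), (y, 26, 39, 37, 18), (y, 26, 39, 37, 19), (y, 26, 39, 37, 21), (y, 26, 39, 37, 23)}.
Joining (R ⋈ S) and U on C yields {(q, 19, 28, 3, 10, 32, 20), (q, 19, 28, 3, 12, 32, 20), (q, 19, 28, 3, 26, 32, 20), (q, 19, 28, 3, 34, 32, 20), (q, 19, 28, 3, 35, 32, 20), (q, 3, 6, 29, 10, 36, 15), (q, 3, 6, 29, 12, 36, 15), (q, 3, 6, 29, 26, 36, 15), (q, 3, 6, 29, 34, 36, 15), (q, 3, 6, 29, 35, 36, 15)}.
σ[G < 8]: keep tuples satisfying G < 8 → {(q, 19, 28, 3, 10, 32, 20), (q, 19, 28, 3, 12, 32, 20), (q, 19, 28, 3, 26, 32, 20), (q, 19, 28, 3, 34, 32, 20), (q, 19, 28, 3, 35, 32, 20)}
π[A, B, E, F, D]: project onto (A, B, E, F, D) → {(10, 32, q, 28, 20), (12, 32, q, 28, 20), (26, 32, q, 28, 20), (34, 32, q, 28, 20), (35, 32, q, 28, 20)}
σ[F = 28]: keep tuples satisfying F = 28 → {(10, 32, q, 28, 20), (12, 32, q, 28, 20), (26, 32, q, 28, 20), (34, 32, q, 28, 20), (35, 32, q, 28, 20)}
π[A, D]: project onto (A, D) → {(10, 20), (12, 20), (26, 20), (34, 20), (35, 20)}

{(10, 20), (12, 20), (26, 20), (34, 20), (35, 20)}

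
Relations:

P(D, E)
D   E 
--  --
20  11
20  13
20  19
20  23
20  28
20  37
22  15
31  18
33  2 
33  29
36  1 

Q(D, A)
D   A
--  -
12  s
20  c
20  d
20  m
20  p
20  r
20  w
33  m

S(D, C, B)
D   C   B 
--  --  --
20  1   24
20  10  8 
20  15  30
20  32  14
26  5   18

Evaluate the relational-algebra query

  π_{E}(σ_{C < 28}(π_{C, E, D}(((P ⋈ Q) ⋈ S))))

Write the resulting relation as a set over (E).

{11, 13, 19, 23, 28, 37}

P ⋈ Q (natural join on D): {(20, 11, c), (20, 11, d), (20, 11, m), (20, 11, p), (20, 11, r), (20, 11, w), (20, 13, c), (20, 13, d), (20, 13, m), (20, 13, p), (20, 13, r), (20, 13, w), (20, 19, c), (20, 19, d), (20, 19, m), (20, 19, p), (20, 19, r), (20, 19, w), (20, 23, c), (20, 23, d), (20, 23, m), (20, 23, p), (20, 23, r), (20, 23, w), (20, 28, c), (20, 28, d), (20, 28, m), (20, 28, p), (20, 28, r), (20, 28, w), (20, 37, c), (20, 37, d), (20, 37, m), (20, 37, p), (20, 37, r), (20, 37, w), (33, 2, m), (33, 29, m)}
(P ⋈ Q) ⋈ S (natural join on D): {(20, 11, c, 1, 24), (20, 11, c, 10, 8), (20, 11, c, 15, 30), (20, 11, c, 32, 14), (20, 11, d, 1, 24), (20, 11, d, 10, 8), (20, 11, d, 15, 30), (20, 11, d, 32, 14), (20, 11, m, 1, 24), (20, 11, m, 10, 8), (20, 11, m, 15, 30), (20, 11, m, 32, 14), (20, 11, p, 1, 24), (20, 11, p, 10, 8), (20, 11, p, 15, 30), (20, 11, p, 32, 14), (20, 11, r, 1, 24), (20, 11, r, 10, 8), (20, 11, r, 15, 30), (20, 11, r, 32, 14), (20, 11, w, 1, 24), (20, 11, w, 10, 8), (20, 11, w, 15, 30), (20, 11, w, 32, 14), (20, 13, c, 1, 24), (20, 13, c, 10, 8), (20, 13, c, 15, 30), (20, 13, c, 32, 14), (20, 13, d, 1, 24), (20, 13, d, 10, 8), (20, 13, d, 15, 30), (20, 13, d, 32, 14), (20, 13, m, 1, 24), (20, 13, m, 10, 8), (20, 13, m, 15, 30), (20, 13, m, 32, 14), (20, 13, p, 1, 24), (20, 13, p, 10, 8), (20, 13, p, 15, 30), (20, 13, p, 32, 14), (20, 13, r, 1, 24), (20, 13, r, 10, 8), (20, 13, r, 15, 30), (20, 13, r, 32, 14), (20, 13, w, 1, 24), (20, 13, w, 10, 8), (20, 13, w, 15, 30), (20, 13, w, 32, 14), (20, 19, c, 1, 24), (20, 19, c, 10, 8), (20, 19, c, 15, 30), (20, 19, c, 32, 14), (20, 19, d, 1, 24), (20, 19, d, 10, 8), (20, 19, d, 15, 30), (20, 19, d, 32, 14), (20, 19, m, 1, 24), (20, 19, m, 10, 8), (20, 19, m, 15, 30), (20, 19, m, 32, 14), (20, 19, p, 1, 24), (20, 19, p, 10, 8), (20, 19, p, 15, 30), (20, 19, p, 32, 14), (20, 19, r, 1, 24), (20, 19, r, 10, 8), (20, 19, r, 15, 30), (20, 19, r, 32, 14), (20, 19, w, 1, 24), (20, 19, w, 10, 8), (20, 19, w, 15, 30), (20, 19, w, 32, 14), (20, 23, c, 1, 24), (20, 23, c, 10, 8), (20, 23, c, 15, 30), (20, 23, c, 32, 14), (20, 23, d, 1, 24), (20, 23, d, 10, 8), (20, 23, d, 15, 30), (20, 23, d, 32, 14), (20, 23, m, 1, 24), (20, 23, m, 10, 8), (20, 23, m, 15, 30), (20, 23, m, 32, 14), (20, 23, p, 1, 24), (20, 23, p, 10, 8), (20, 23, p, 15, 30), (20, 23, p, 32, 14), (20, 23, r, 1, 24), (20, 23, r, 10, 8), (20, 23, r, 15, 30), (20, 23, r, 32, 14), (20, 23, w, 1, 24), (20, 23, w, 10, 8), (20, 23, w, 15, 30), (20, 23, w, 32, 14), (20, 28, c, 1, 24), (20, 28, c, 10, 8), (20, 28, c, 15, 30), (20, 28, c, 32, 14), (20, 28, d, 1, 24), (20, 28, d, 10, 8), (20, 28, d, 15, 30), (20, 28, d, 32, 14), (20, 28, m, 1, 24), (20, 28, m, 10, 8), (20, 28, m, 15, 30), (20, 28, m, 32, 14), (20, 28, p, 1, 24), (20, 28, p, 10, 8), (20, 28, p, 15, 30), (20, 28, p, 32, 14), (20, 28, r, 1, 24), (20, 28, r, 10, 8), (20, 28, r, 15, 30), (20, 28, r, 32, 14), (20, 28, w, 1, 24), (20, 28, w, 10, 8), (20, 28, w, 15, 30), (20, 28, w, 32, 14), (20, 37, c, 1, 24), (20, 37, c, 10, 8), (20, 37, c, 15, 30), (20, 37, c, 32, 14), (20, 37, d, 1, 24), (20, 37, d, 10, 8), (20, 37, d, 15, 30), (20, 37, d, 32, 14), (20, 37, m, 1, 24), (20, 37, m, 10, 8), (20, 37, m, 15, 30), (20, 37, m, 32, 14), (20, 37, p, 1, 24), (20, 37, p, 10, 8), (20, 37, p, 15, 30), (20, 37, p, 32, 14), (20, 37, r, 1, 24), (20, 37, r, 10, 8), (20, 37, r, 15, 30), (20, 37, r, 32, 14), (20, 37, w, 1, 24), (20, 37, w, 10, 8), (20, 37, w, 15, 30), (20, 37, w, 32, 14)}
π_{C, E, D} gives {(1, 11, 20), (1, 13, 20), (1, 19, 20), (1, 23, 20), (1, 28, 20), (1, 37, 20), (10, 11, 20), (10, 13, 20), (10, 19, 20), (10, 23, 20), (10, 28, 20), (10, 37, 20), (15, 11, 20), (15, 13, 20), (15, 19, 20), (15, 23, 20), (15, 28, 20), (15, 37, 20), (32, 11, 20), (32, 13, 20), (32, 19, 20), (32, 23, 20), (32, 28, 20), (32, 37, 20)} (120 duplicate(s) eliminated).
Apply σ_{C < 28}; surviving tuples: {(1, 11, 20), (1, 13, 20), (1, 19, 20), (1, 23, 20), (1, 28, 20), (1, 37, 20), (10, 11, 20), (10, 13, 20), (10, 19, 20), (10, 23, 20), (10, 28, 20), (10, 37, 20), (15, 11, 20), (15, 13, 20), (15, 19, 20), (15, 23, 20), (15, 28, 20), (15, 37, 20)}
π_{E} gives {11, 13, 19, 23, 28, 37} (12 duplicate(s) eliminated).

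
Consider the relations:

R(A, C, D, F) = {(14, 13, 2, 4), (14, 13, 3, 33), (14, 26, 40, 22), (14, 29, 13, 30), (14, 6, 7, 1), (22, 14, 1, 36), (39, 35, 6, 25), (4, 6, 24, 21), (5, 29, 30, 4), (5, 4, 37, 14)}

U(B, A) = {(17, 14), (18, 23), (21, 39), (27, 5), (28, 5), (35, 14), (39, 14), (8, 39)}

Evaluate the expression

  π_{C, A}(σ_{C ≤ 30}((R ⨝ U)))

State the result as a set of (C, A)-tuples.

Natural join on A: {(14, 13, 2, 4, 17), (14, 13, 2, 4, 35), (14, 13, 2, 4, 39), (14, 13, 3, 33, 17), (14, 13, 3, 33, 35), (14, 13, 3, 33, 39), (14, 26, 40, 22, 17), (14, 26, 40, 22, 35), (14, 26, 40, 22, 39), (14, 29, 13, 30, 17), (14, 29, 13, 30, 35), (14, 29, 13, 30, 39), (14, 6, 7, 1, 17), (14, 6, 7, 1, 35), (14, 6, 7, 1, 39), (39, 35, 6, 25, 21), (39, 35, 6, 25, 8), (5, 29, 30, 4, 27), (5, 29, 30, 4, 28), (5, 4, 37, 14, 27), (5, 4, 37, 14, 28)}
Apply σ_{C ≤ 30}; surviving tuples: {(14, 13, 2, 4, 17), (14, 13, 2, 4, 35), (14, 13, 2, 4, 39), (14, 13, 3, 33, 17), (14, 13, 3, 33, 35), (14, 13, 3, 33, 39), (14, 26, 40, 22, 17), (14, 26, 40, 22, 35), (14, 26, 40, 22, 39), (14, 29, 13, 30, 17), (14, 29, 13, 30, 35), (14, 29, 13, 30, 39), (14, 6, 7, 1, 17), (14, 6, 7, 1, 35), (14, 6, 7, 1, 39), (5, 29, 30, 4, 27), (5, 29, 30, 4, 28), (5, 4, 37, 14, 27), (5, 4, 37, 14, 28)}
π[C, A]: project onto (C, A) (13 duplicate(s) eliminated) → {(13, 14), (26, 14), (29, 14), (29, 5), (4, 5), (6, 14)}

{(13, 14), (26, 14), (29, 14), (29, 5), (4, 5), (6, 14)}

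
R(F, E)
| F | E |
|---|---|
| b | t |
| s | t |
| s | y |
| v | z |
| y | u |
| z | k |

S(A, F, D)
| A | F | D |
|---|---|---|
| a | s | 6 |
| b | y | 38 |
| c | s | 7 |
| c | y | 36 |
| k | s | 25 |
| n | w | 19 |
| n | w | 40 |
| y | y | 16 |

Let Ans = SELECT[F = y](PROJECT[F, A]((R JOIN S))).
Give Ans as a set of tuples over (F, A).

Natural join on F: {(s, t, a, 6), (s, t, c, 7), (s, t, k, 25), (s, y, a, 6), (s, y, c, 7), (s, y, k, 25), (y, u, b, 38), (y, u, c, 36), (y, u, y, 16)}
Projecting to F, A (3 duplicate(s) eliminated): {(s, a), (s, c), (s, k), (y, b), (y, c), (y, y)}
Selection F = y: {(y, b), (y, c), (y, y)}

{(y, b), (y, c), (y, y)}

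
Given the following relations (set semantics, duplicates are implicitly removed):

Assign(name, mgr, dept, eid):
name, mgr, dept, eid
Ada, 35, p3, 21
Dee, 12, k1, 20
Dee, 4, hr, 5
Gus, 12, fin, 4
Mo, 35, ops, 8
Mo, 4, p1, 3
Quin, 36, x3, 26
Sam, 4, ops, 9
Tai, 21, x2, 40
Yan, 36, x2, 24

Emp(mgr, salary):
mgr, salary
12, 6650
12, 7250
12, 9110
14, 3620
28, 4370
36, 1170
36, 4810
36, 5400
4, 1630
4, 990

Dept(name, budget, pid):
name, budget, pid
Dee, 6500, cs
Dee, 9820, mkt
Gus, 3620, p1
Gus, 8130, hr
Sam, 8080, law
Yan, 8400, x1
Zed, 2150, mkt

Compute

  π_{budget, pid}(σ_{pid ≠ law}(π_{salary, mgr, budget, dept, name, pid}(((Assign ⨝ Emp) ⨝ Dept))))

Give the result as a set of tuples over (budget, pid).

Assign ⋈ Emp (natural join on mgr): {(Dee, 12, k1, 20, 6650), (Dee, 12, k1, 20, 7250), (Dee, 12, k1, 20, 9110), (Dee, 4, hr, 5, 1630), (Dee, 4, hr, 5, 990), (Gus, 12, fin, 4, 6650), (Gus, 12, fin, 4, 7250), (Gus, 12, fin, 4, 9110), (Mo, 4, p1, 3, 1630), (Mo, 4, p1, 3, 990), (Quin, 36, x3, 26, 1170), (Quin, 36, x3, 26, 4810), (Quin, 36, x3, 26, 5400), (Sam, 4, ops, 9, 1630), (Sam, 4, ops, 9, 990), (Yan, 36, x2, 24, 1170), (Yan, 36, x2, 24, 4810), (Yan, 36, x2, 24, 5400)}
(Assign ⨝ Emp) ⋈ Dept (natural join on name): {(Dee, 12, k1, 20, 6650, 6500, cs), (Dee, 12, k1, 20, 6650, 9820, mkt), (Dee, 12, k1, 20, 7250, 6500, cs), (Dee, 12, k1, 20, 7250, 9820, mkt), (Dee, 12, k1, 20, 9110, 6500, cs), (Dee, 12, k1, 20, 9110, 9820, mkt), (Dee, 4, hr, 5, 1630, 6500, cs), (Dee, 4, hr, 5, 1630, 9820, mkt), (Dee, 4, hr, 5, 990, 6500, cs), (Dee, 4, hr, 5, 990, 9820, mkt), (Gus, 12, fin, 4, 6650, 3620, p1), (Gus, 12, fin, 4, 6650, 8130, hr), (Gus, 12, fin, 4, 7250, 3620, p1), (Gus, 12, fin, 4, 7250, 8130, hr), (Gus, 12, fin, 4, 9110, 3620, p1), (Gus, 12, fin, 4, 9110, 8130, hr), (Sam, 4, ops, 9, 1630, 8080, law), (Sam, 4, ops, 9, 990, 8080, law), (Yan, 36, x2, 24, 1170, 8400, x1), (Yan, 36, x2, 24, 4810, 8400, x1), (Yan, 36, x2, 24, 5400, 8400, x1)}
π_{salary, mgr, budget, dept, name, pid} gives {(1170, 36, 8400, x2, Yan, x1), (1630, 4, 6500, hr, Dee, cs), (1630, 4, 8080, ops, Sam, law), (1630, 4, 9820, hr, Dee, mkt), (4810, 36, 8400, x2, Yan, x1), (5400, 36, 8400, x2, Yan, x1), (6650, 12, 3620, fin, Gus, p1), (6650, 12, 6500, k1, Dee, cs), (6650, 12, 8130, fin, Gus, hr), (6650, 12, 9820, k1, Dee, mkt), (7250, 12, 3620, fin, Gus, p1), (7250, 12, 6500, k1, Dee, cs), (7250, 12, 8130, fin, Gus, hr), (7250, 12, 9820, k1, Dee, mkt), (9110, 12, 3620, fin, Gus, p1), (9110, 12, 6500, k1, Dee, cs), (9110, 12, 8130, fin, Gus, hr), (9110, 12, 9820, k1, Dee, mkt), (990, 4, 6500, hr, Dee, cs), (990, 4, 8080, ops, Sam, law), (990, 4, 9820, hr, Dee, mkt)}.
σ[pid ≠ law]: keep tuples satisfying pid ≠ law → {(1170, 36, 8400, x2, Yan, x1), (1630, 4, 6500, hr, Dee, cs), (1630, 4, 9820, hr, Dee, mkt), (4810, 36, 8400, x2, Yan, x1), (5400, 36, 8400, x2, Yan, x1), (6650, 12, 3620, fin, Gus, p1), (6650, 12, 6500, k1, Dee, cs), (6650, 12, 8130, fin, Gus, hr), (6650, 12, 9820, k1, Dee, mkt), (7250, 12, 3620, fin, Gus, p1), (7250, 12, 6500, k1, Dee, cs), (7250, 12, 8130, fin, Gus, hr), (7250, 12, 9820, k1, Dee, mkt), (9110, 12, 3620, fin, Gus, p1), (9110, 12, 6500, k1, Dee, cs), (9110, 12, 8130, fin, Gus, hr), (9110, 12, 9820, k1, Dee, mkt), (990, 4, 6500, hr, Dee, cs), (990, 4, 9820, hr, Dee, mkt)}
π_{budget, pid} gives {(3620, p1), (6500, cs), (8130, hr), (8400, x1), (9820, mkt)} (14 duplicate(s) eliminated).

{(3620, p1), (6500, cs), (8130, hr), (8400, x1), (9820, mkt)}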